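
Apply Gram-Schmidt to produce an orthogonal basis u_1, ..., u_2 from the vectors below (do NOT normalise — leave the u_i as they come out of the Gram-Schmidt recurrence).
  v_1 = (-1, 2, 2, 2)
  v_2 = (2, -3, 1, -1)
Orthogonal basis:
  u_1 = (-1, 2, 2, 2)
  u_2 = (18/13, -23/13, 29/13, 3/13)

Apply the Gram-Schmidt recurrence
  u_1 = v_1
  u_i = v_i − Σ_{j<i} ((v_i · u_j) / (u_j · u_j)) · u_j.

Step by step this gives:
  u_1 = (-1, 2, 2, 2)
  u_2 = (18/13, -23/13, 29/13, 3/13)

Orthogonality check:
  u_2 · u_1 = 0 (should be 0)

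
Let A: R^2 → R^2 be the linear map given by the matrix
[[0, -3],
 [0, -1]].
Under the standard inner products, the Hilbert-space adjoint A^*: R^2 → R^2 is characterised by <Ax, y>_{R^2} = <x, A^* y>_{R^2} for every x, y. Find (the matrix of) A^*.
A^* = A^T =
[[0, 0],
 [-3, -1]]

For real matrices with standard dot products, the defining identity <Ax, y> = <x, A^* y> gives (Ax)^T y = x^T (A^*) y, i.e. x^T A^T y = x^T (A^*) y. Since this holds for all x, y, we must have A^* = A^T. Therefore
A^* =
[[0, 0],
 [-3, -1]].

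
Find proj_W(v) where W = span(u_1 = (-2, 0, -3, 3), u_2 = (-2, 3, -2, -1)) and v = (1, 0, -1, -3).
proj_W(v) = (86/347, 366/347, 251/347, -617/347)

Set up U = [u_1 | ... | u_2] ∈ R^(4×2). The projector onto W = col(U) is P = U (U^T U)^(-1) U^T.
Compute U^T U =
  [22, 7]
  [7, 18],
and U^T v = (-8, 3).
Solve U^T U · c = U^T v for the coefficients: c = (-165/347, 122/347). The projection is proj_W(v) = U c.
Check: (v - proj_W(v)) · u_1 = 0  (should be 0).
Check: (v - proj_W(v)) · u_2 = 0  (should be 0).
Result: proj_W(v) = (86/347, 366/347, 251/347, -617/347).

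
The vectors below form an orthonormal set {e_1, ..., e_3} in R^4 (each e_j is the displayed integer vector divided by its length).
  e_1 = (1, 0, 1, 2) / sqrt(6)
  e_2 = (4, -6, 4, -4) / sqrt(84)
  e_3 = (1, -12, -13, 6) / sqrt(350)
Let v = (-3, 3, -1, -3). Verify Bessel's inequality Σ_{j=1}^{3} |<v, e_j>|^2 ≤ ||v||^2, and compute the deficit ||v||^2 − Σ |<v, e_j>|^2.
Σ |<v, e_j>|^2 = 699/25; ||v||^2 = 28; deficit = 1/25

Write each e_j = u_j / sqrt(<u_j, u_j>) where u_j is the displayed integer vector. Then <v, e_j> = <v, u_j> / sqrt(<u_j, u_j>), so |<v, e_j>|^2 = <v, u_j>^2 / <u_j, u_j>.
Coefficients: <v, e_1> = -10/sqrt(6), <v, e_2> = -22/sqrt(84), <v, e_3> = -44/sqrt(350).
Square and sum: Σ |<v, e_j>|^2 = 699/25.
Compute ||v||^2 = v·v = 28.
Deficit = 28 − 699/25 = 1/25 ≥ 0, confirming Bessel's inequality. (The deficit equals ||v − Σ <v,e_j> e_j||^2, the squared distance from v to span{e_j}.)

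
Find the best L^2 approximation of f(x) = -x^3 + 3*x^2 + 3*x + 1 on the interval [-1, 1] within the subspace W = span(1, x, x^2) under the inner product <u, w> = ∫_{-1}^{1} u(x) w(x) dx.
g(x) = 3*x^2 + 12*x/5 + 1

The best approximation g ∈ W is the orthogonal projection of f onto W. Writing g = a_0 + a_1 x + a_2 x^2, the coefficients solve the normal equations G · a = b where
  G_{ij} = <φ_i, φ_j> and b_i = <f, φ_i>, with φ_0 = 1, φ_1 = x, φ_2 = x^2.
G =
  [2, 0, 2/3]
  [0, 2/3, 0]
  [2/3, 0, 2/5],
b = (4, 8/5, 28/15).
Solving gives a_0 = 1, a_1 = 12/5, a_2 = 3, so
  g(x) = 3*x^2 + 12*x/5 + 1.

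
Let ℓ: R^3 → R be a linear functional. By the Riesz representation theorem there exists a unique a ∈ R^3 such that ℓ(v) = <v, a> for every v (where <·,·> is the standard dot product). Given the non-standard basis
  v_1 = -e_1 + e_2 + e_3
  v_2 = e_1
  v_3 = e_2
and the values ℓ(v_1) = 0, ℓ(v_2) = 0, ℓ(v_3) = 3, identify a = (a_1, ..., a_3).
a = (0, 3, -3)

Write a = (a_1, ..., a_3) in the standard basis. For each basis vector v_i, ℓ(v_i) = <v_i, a> is a linear equation in the a_j's. Collect the n equations into a matrix system V a = ℓ, where row i of V is v_i (expressed in the standard basis). Since V is invertible (lower-triangular with 1s on the diagonal, up to permutation), solve by back-substitution:
  V =
[[-1, 1, 1],
 [1, 0, 0],
 [0, 1, 0]]
  V a = (0, 0, 3)
Solving gives a = (0, 3, -3).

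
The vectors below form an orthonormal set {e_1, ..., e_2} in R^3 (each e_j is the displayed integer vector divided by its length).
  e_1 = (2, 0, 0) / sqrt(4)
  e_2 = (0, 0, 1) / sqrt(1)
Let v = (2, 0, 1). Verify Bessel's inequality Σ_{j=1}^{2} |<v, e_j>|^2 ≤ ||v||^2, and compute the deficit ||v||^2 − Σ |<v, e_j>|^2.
Σ |<v, e_j>|^2 = 5; ||v||^2 = 5; deficit = 0

Write each e_j = u_j / sqrt(<u_j, u_j>) where u_j is the displayed integer vector. Then <v, e_j> = <v, u_j> / sqrt(<u_j, u_j>), so |<v, e_j>|^2 = <v, u_j>^2 / <u_j, u_j>.
Coefficients: <v, e_1> = 4/sqrt(4), <v, e_2> = 1/sqrt(1).
Square and sum: Σ |<v, e_j>|^2 = 5.
Compute ||v||^2 = v·v = 5.
Deficit = 5 − 5 = 0 ≥ 0, confirming Bessel's inequality. (The deficit equals ||v − Σ <v,e_j> e_j||^2, the squared distance from v to span{e_j}.)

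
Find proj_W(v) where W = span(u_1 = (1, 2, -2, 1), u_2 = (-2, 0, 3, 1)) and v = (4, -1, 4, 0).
proj_W(v) = (-4/7, -16/13, 106/91, -58/91)

Set up U = [u_1 | ... | u_2] ∈ R^(4×2). The projector onto W = col(U) is P = U (U^T U)^(-1) U^T.
Compute U^T U =
  [10, -7]
  [-7, 14],
and U^T v = (-6, 4).
Solve U^T U · c = U^T v for the coefficients: c = (-8/13, -2/91). The projection is proj_W(v) = U c.
Check: (v - proj_W(v)) · u_1 = 0  (should be 0).
Check: (v - proj_W(v)) · u_2 = 0  (should be 0).
Result: proj_W(v) = (-4/7, -16/13, 106/91, -58/91).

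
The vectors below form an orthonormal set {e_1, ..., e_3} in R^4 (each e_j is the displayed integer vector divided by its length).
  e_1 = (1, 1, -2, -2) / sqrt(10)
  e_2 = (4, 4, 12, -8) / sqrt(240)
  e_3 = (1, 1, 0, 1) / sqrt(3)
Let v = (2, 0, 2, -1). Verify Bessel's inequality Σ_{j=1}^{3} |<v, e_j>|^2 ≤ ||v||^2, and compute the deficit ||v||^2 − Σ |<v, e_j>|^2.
Σ |<v, e_j>|^2 = 7; ||v||^2 = 9; deficit = 2

Write each e_j = u_j / sqrt(<u_j, u_j>) where u_j is the displayed integer vector. Then <v, e_j> = <v, u_j> / sqrt(<u_j, u_j>), so |<v, e_j>|^2 = <v, u_j>^2 / <u_j, u_j>.
Coefficients: <v, e_1> = 0/sqrt(10), <v, e_2> = 40/sqrt(240), <v, e_3> = 1/sqrt(3).
Square and sum: Σ |<v, e_j>|^2 = 7.
Compute ||v||^2 = v·v = 9.
Deficit = 9 − 7 = 2 ≥ 0, confirming Bessel's inequality. (The deficit equals ||v − Σ <v,e_j> e_j||^2, the squared distance from v to span{e_j}.)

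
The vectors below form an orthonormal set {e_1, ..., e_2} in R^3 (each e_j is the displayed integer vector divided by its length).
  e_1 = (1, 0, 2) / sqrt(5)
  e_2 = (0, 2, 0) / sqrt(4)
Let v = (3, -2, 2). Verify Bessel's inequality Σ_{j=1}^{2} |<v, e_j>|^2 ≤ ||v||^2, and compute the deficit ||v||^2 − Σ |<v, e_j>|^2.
Σ |<v, e_j>|^2 = 69/5; ||v||^2 = 17; deficit = 16/5

Write each e_j = u_j / sqrt(<u_j, u_j>) where u_j is the displayed integer vector. Then <v, e_j> = <v, u_j> / sqrt(<u_j, u_j>), so |<v, e_j>|^2 = <v, u_j>^2 / <u_j, u_j>.
Coefficients: <v, e_1> = 7/sqrt(5), <v, e_2> = -4/sqrt(4).
Square and sum: Σ |<v, e_j>|^2 = 69/5.
Compute ||v||^2 = v·v = 17.
Deficit = 17 − 69/5 = 16/5 ≥ 0, confirming Bessel's inequality. (The deficit equals ||v − Σ <v,e_j> e_j||^2, the squared distance from v to span{e_j}.)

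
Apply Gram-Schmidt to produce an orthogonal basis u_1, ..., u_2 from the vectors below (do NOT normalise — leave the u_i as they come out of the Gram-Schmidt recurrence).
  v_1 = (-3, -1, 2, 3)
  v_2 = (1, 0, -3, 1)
Orthogonal basis:
  u_1 = (-3, -1, 2, 3)
  u_2 = (5/23, -6/23, -57/23, 41/23)

Apply the Gram-Schmidt recurrence
  u_1 = v_1
  u_i = v_i − Σ_{j<i} ((v_i · u_j) / (u_j · u_j)) · u_j.

Step by step this gives:
  u_1 = (-3, -1, 2, 3)
  u_2 = (5/23, -6/23, -57/23, 41/23)

Orthogonality check:
  u_2 · u_1 = 0 (should be 0)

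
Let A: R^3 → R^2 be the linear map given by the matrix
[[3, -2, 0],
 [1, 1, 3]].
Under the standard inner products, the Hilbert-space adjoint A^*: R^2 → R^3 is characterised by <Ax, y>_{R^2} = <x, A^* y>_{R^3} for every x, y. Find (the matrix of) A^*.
A^* = A^T =
[[3, 1],
 [-2, 1],
 [0, 3]]

For real matrices with standard dot products, the defining identity <Ax, y> = <x, A^* y> gives (Ax)^T y = x^T (A^*) y, i.e. x^T A^T y = x^T (A^*) y. Since this holds for all x, y, we must have A^* = A^T. Therefore
A^* =
[[3, 1],
 [-2, 1],
 [0, 3]].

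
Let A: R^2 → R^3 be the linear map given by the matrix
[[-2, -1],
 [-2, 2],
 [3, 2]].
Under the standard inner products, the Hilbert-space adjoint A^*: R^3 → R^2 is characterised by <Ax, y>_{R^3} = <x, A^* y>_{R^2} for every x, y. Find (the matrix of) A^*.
A^* = A^T =
[[-2, -2, 3],
 [-1, 2, 2]]

For real matrices with standard dot products, the defining identity <Ax, y> = <x, A^* y> gives (Ax)^T y = x^T (A^*) y, i.e. x^T A^T y = x^T (A^*) y. Since this holds for all x, y, we must have A^* = A^T. Therefore
A^* =
[[-2, -2, 3],
 [-1, 2, 2]].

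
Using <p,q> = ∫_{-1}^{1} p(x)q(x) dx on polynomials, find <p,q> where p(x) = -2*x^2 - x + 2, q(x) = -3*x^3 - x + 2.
<p,q> = 36/5

Expand the product: p(x)·q(x) = 6*x^5 + 3*x^4 - 4*x^3 - 3*x^2 - 4*x + 4.
∫_{-1}^{1} of each monomial x^k gives [2/(k+1) if k even, 0 if k odd]. Integrating term-by-term (or equivalently evaluating the antiderivative F(x) = x^6 + 3*x^5/5 - x^4 - x^3 - 2*x^2 + 4*x at the endpoints):
  F(1) − F(−1) = 8/5 − (-28/5) = 36/5.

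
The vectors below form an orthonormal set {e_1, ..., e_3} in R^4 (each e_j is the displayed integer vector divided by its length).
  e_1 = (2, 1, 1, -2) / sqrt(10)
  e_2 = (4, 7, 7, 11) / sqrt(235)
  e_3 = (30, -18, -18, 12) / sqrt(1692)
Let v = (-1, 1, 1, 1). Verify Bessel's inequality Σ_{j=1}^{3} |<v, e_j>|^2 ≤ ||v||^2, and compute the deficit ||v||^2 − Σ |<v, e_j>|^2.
Σ |<v, e_j>|^2 = 4; ||v||^2 = 4; deficit = 0

Write each e_j = u_j / sqrt(<u_j, u_j>) where u_j is the displayed integer vector. Then <v, e_j> = <v, u_j> / sqrt(<u_j, u_j>), so |<v, e_j>|^2 = <v, u_j>^2 / <u_j, u_j>.
Coefficients: <v, e_1> = -2/sqrt(10), <v, e_2> = 21/sqrt(235), <v, e_3> = -54/sqrt(1692).
Square and sum: Σ |<v, e_j>|^2 = 4.
Compute ||v||^2 = v·v = 4.
Deficit = 4 − 4 = 0 ≥ 0, confirming Bessel's inequality. (The deficit equals ||v − Σ <v,e_j> e_j||^2, the squared distance from v to span{e_j}.)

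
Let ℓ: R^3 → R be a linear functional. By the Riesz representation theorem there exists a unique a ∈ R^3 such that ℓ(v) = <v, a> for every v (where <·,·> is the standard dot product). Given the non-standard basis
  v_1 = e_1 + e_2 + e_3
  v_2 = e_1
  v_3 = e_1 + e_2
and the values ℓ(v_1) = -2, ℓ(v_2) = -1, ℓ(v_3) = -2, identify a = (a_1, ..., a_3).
a = (-1, -1, 0)

Write a = (a_1, ..., a_3) in the standard basis. For each basis vector v_i, ℓ(v_i) = <v_i, a> is a linear equation in the a_j's. Collect the n equations into a matrix system V a = ℓ, where row i of V is v_i (expressed in the standard basis). Since V is invertible (lower-triangular with 1s on the diagonal, up to permutation), solve by back-substitution:
  V =
[[1, 1, 1],
 [1, 0, 0],
 [1, 1, 0]]
  V a = (-2, -1, -2)
Solving gives a = (-1, -1, 0).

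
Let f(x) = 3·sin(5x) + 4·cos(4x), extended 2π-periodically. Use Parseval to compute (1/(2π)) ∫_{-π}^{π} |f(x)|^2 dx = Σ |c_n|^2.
Σ |c_n|^2 = 25/2

Expand |f|^2 and use orthogonality of {sin(nx), cos(mx)} on [-π, π]:
  ∫_{-π}^{π} sin(nx)^2 dx = π, ∫ cos(mx)^2 dx = π, and cross terms integrate to 0.
So ∫_{-π}^{π} f(x)^2 dx = 3^2 · π + 4^2 · π = (9 + 16)π.
Divide by 2π: (9 + 16)/2 = 25/2.
By Parseval, this equals Σ |c_n|^2.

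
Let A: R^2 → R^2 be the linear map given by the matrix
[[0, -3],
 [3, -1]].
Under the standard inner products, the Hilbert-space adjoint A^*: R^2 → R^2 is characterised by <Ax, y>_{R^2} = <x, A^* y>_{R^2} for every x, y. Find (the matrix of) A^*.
A^* = A^T =
[[0, 3],
 [-3, -1]]

For real matrices with standard dot products, the defining identity <Ax, y> = <x, A^* y> gives (Ax)^T y = x^T (A^*) y, i.e. x^T A^T y = x^T (A^*) y. Since this holds for all x, y, we must have A^* = A^T. Therefore
A^* =
[[0, 3],
 [-3, -1]].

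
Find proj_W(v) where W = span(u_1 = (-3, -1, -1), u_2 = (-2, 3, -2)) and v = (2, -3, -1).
proj_W(v) = (53/54, -59/27, 67/54)

Set up U = [u_1 | ... | u_2] ∈ R^(3×2). The projector onto W = col(U) is P = U (U^T U)^(-1) U^T.
Compute U^T U =
  [11, 5]
  [5, 17],
and U^T v = (-2, -11).
Solve U^T U · c = U^T v for the coefficients: c = (7/54, -37/54). The projection is proj_W(v) = U c.
Check: (v - proj_W(v)) · u_1 = 0  (should be 0).
Check: (v - proj_W(v)) · u_2 = 0  (should be 0).
Result: proj_W(v) = (53/54, -59/27, 67/54).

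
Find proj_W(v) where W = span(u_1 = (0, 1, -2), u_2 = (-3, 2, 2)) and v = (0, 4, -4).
proj_W(v) = (-8/9, 28/9, -40/9)

Set up U = [u_1 | ... | u_2] ∈ R^(3×2). The projector onto W = col(U) is P = U (U^T U)^(-1) U^T.
Compute U^T U =
  [5, -2]
  [-2, 17],
and U^T v = (12, 0).
Solve U^T U · c = U^T v for the coefficients: c = (68/27, 8/27). The projection is proj_W(v) = U c.
Check: (v - proj_W(v)) · u_1 = 0  (should be 0).
Check: (v - proj_W(v)) · u_2 = 0  (should be 0).
Result: proj_W(v) = (-8/9, 28/9, -40/9).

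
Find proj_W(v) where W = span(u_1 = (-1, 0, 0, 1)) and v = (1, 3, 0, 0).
proj_W(v) = (1/2, 0, 0, -1/2)

Set up U = [u_1 | ... | u_1] ∈ R^(4×1). The projector onto W = col(U) is P = U (U^T U)^(-1) U^T.
Compute U^T U =
  [2],
and U^T v = (-1).
Solve U^T U · c = U^T v for the coefficients: c = (-1/2). The projection is proj_W(v) = U c.
Check: (v - proj_W(v)) · u_1 = 0  (should be 0).
Result: proj_W(v) = (1/2, 0, 0, -1/2).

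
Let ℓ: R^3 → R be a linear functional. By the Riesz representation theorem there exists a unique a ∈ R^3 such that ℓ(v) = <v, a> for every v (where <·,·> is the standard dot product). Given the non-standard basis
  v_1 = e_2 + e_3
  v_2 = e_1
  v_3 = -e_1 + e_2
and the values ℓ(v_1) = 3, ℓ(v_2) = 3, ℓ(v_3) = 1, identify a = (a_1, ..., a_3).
a = (3, 4, -1)

Write a = (a_1, ..., a_3) in the standard basis. For each basis vector v_i, ℓ(v_i) = <v_i, a> is a linear equation in the a_j's. Collect the n equations into a matrix system V a = ℓ, where row i of V is v_i (expressed in the standard basis). Since V is invertible (lower-triangular with 1s on the diagonal, up to permutation), solve by back-substitution:
  V =
[[0, 1, 1],
 [1, 0, 0],
 [-1, 1, 0]]
  V a = (3, 3, 1)
Solving gives a = (3, 4, -1).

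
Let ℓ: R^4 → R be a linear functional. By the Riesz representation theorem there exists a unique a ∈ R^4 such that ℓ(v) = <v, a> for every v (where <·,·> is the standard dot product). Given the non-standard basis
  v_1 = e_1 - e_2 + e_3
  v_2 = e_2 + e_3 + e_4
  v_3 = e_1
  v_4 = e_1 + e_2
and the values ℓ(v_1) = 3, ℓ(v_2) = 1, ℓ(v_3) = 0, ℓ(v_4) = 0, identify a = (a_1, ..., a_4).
a = (0, 0, 3, -2)

Write a = (a_1, ..., a_4) in the standard basis. For each basis vector v_i, ℓ(v_i) = <v_i, a> is a linear equation in the a_j's. Collect the n equations into a matrix system V a = ℓ, where row i of V is v_i (expressed in the standard basis). Since V is invertible (lower-triangular with 1s on the diagonal, up to permutation), solve by back-substitution:
  V =
[[1, -1, 1, 0],
 [0, 1, 1, 1],
 [1, 0, 0, 0],
 [1, 1, 0, 0]]
  V a = (3, 1, 0, 0)
Solving gives a = (0, 0, 3, -2).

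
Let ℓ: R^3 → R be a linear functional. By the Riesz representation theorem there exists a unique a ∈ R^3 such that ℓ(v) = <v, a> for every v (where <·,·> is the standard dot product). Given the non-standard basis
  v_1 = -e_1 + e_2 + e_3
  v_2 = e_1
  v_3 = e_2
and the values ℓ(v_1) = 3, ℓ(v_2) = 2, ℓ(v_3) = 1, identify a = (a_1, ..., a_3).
a = (2, 1, 4)

Write a = (a_1, ..., a_3) in the standard basis. For each basis vector v_i, ℓ(v_i) = <v_i, a> is a linear equation in the a_j's. Collect the n equations into a matrix system V a = ℓ, where row i of V is v_i (expressed in the standard basis). Since V is invertible (lower-triangular with 1s on the diagonal, up to permutation), solve by back-substitution:
  V =
[[-1, 1, 1],
 [1, 0, 0],
 [0, 1, 0]]
  V a = (3, 2, 1)
Solving gives a = (2, 1, 4).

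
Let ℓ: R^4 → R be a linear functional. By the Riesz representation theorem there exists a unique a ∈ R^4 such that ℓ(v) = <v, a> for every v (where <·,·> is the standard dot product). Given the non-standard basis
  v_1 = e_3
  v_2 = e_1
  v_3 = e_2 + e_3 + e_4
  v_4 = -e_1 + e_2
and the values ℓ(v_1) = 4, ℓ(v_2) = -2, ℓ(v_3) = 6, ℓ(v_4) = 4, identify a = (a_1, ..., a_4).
a = (-2, 2, 4, 0)

Write a = (a_1, ..., a_4) in the standard basis. For each basis vector v_i, ℓ(v_i) = <v_i, a> is a linear equation in the a_j's. Collect the n equations into a matrix system V a = ℓ, where row i of V is v_i (expressed in the standard basis). Since V is invertible (lower-triangular with 1s on the diagonal, up to permutation), solve by back-substitution:
  V =
[[0, 0, 1, 0],
 [1, 0, 0, 0],
 [0, 1, 1, 1],
 [-1, 1, 0, 0]]
  V a = (4, -2, 6, 4)
Solving gives a = (-2, 2, 4, 0).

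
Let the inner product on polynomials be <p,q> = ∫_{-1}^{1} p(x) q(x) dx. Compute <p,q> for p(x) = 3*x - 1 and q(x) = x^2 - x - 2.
<p,q> = 4/3

Expand the product: p(x)·q(x) = 3*x^3 - 4*x^2 - 5*x + 2.
∫_{-1}^{1} of each monomial x^k gives [2/(k+1) if k even, 0 if k odd]. Integrating term-by-term (or equivalently evaluating the antiderivative F(x) = 3*x^4/4 - 4*x^3/3 - 5*x^2/2 + 2*x at the endpoints):
  F(1) − F(−1) = -13/12 − (-29/12) = 4/3.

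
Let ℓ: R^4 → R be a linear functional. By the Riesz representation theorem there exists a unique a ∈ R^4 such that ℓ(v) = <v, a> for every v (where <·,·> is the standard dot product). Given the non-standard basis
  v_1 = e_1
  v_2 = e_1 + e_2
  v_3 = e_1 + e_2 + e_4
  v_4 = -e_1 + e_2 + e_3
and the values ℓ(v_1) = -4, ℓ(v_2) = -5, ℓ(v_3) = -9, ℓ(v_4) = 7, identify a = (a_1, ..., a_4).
a = (-4, -1, 4, -4)

Write a = (a_1, ..., a_4) in the standard basis. For each basis vector v_i, ℓ(v_i) = <v_i, a> is a linear equation in the a_j's. Collect the n equations into a matrix system V a = ℓ, where row i of V is v_i (expressed in the standard basis). Since V is invertible (lower-triangular with 1s on the diagonal, up to permutation), solve by back-substitution:
  V =
[[1, 0, 0, 0],
 [1, 1, 0, 0],
 [1, 1, 0, 1],
 [-1, 1, 1, 0]]
  V a = (-4, -5, -9, 7)
Solving gives a = (-4, -1, 4, -4).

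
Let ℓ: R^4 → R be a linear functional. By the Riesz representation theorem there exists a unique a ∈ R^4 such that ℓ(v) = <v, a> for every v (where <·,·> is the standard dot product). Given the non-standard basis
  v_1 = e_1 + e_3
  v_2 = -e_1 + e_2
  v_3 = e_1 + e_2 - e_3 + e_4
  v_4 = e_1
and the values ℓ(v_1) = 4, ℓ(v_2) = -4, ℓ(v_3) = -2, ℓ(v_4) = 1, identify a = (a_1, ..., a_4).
a = (1, -3, 3, 3)

Write a = (a_1, ..., a_4) in the standard basis. For each basis vector v_i, ℓ(v_i) = <v_i, a> is a linear equation in the a_j's. Collect the n equations into a matrix system V a = ℓ, where row i of V is v_i (expressed in the standard basis). Since V is invertible (lower-triangular with 1s on the diagonal, up to permutation), solve by back-substitution:
  V =
[[1, 0, 1, 0],
 [-1, 1, 0, 0],
 [1, 1, -1, 1],
 [1, 0, 0, 0]]
  V a = (4, -4, -2, 1)
Solving gives a = (1, -3, 3, 3).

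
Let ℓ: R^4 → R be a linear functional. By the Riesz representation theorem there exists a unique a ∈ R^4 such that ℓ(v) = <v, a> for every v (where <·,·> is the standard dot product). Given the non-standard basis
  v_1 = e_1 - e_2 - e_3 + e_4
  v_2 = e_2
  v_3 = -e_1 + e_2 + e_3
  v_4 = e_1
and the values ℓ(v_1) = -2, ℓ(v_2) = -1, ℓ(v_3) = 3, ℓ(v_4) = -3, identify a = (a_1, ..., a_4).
a = (-3, -1, 1, 1)

Write a = (a_1, ..., a_4) in the standard basis. For each basis vector v_i, ℓ(v_i) = <v_i, a> is a linear equation in the a_j's. Collect the n equations into a matrix system V a = ℓ, where row i of V is v_i (expressed in the standard basis). Since V is invertible (lower-triangular with 1s on the diagonal, up to permutation), solve by back-substitution:
  V =
[[1, -1, -1, 1],
 [0, 1, 0, 0],
 [-1, 1, 1, 0],
 [1, 0, 0, 0]]
  V a = (-2, -1, 3, -3)
Solving gives a = (-3, -1, 1, 1).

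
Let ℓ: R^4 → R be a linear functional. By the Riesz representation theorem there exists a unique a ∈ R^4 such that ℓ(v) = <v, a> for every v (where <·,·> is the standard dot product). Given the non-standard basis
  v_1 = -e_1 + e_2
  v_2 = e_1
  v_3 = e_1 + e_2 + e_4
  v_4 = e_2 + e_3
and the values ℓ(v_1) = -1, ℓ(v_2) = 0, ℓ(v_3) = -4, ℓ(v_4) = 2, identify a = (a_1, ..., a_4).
a = (0, -1, 3, -3)

Write a = (a_1, ..., a_4) in the standard basis. For each basis vector v_i, ℓ(v_i) = <v_i, a> is a linear equation in the a_j's. Collect the n equations into a matrix system V a = ℓ, where row i of V is v_i (expressed in the standard basis). Since V is invertible (lower-triangular with 1s on the diagonal, up to permutation), solve by back-substitution:
  V =
[[-1, 1, 0, 0],
 [1, 0, 0, 0],
 [1, 1, 0, 1],
 [0, 1, 1, 0]]
  V a = (-1, 0, -4, 2)
Solving gives a = (0, -1, 3, -3).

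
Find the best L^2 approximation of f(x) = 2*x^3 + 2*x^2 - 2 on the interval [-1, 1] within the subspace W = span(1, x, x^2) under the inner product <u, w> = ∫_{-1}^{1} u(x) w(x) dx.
g(x) = 2*x^2 + 6*x/5 - 2

The best approximation g ∈ W is the orthogonal projection of f onto W. Writing g = a_0 + a_1 x + a_2 x^2, the coefficients solve the normal equations G · a = b where
  G_{ij} = <φ_i, φ_j> and b_i = <f, φ_i>, with φ_0 = 1, φ_1 = x, φ_2 = x^2.
G =
  [2, 0, 2/3]
  [0, 2/3, 0]
  [2/3, 0, 2/5],
b = (-8/3, 4/5, -8/15).
Solving gives a_0 = -2, a_1 = 6/5, a_2 = 2, so
  g(x) = 2*x^2 + 6*x/5 - 2.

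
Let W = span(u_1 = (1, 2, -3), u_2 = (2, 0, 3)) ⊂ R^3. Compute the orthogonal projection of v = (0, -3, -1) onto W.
proj_W(v) = (-186/133, -120/133, -9/133)

Set up U = [u_1 | ... | u_2] ∈ R^(3×2). The projector onto W = col(U) is P = U (U^T U)^(-1) U^T.
Compute U^T U =
  [14, -7]
  [-7, 13],
and U^T v = (-3, -3).
Solve U^T U · c = U^T v for the coefficients: c = (-60/133, -9/19). The projection is proj_W(v) = U c.
Check: (v - proj_W(v)) · u_1 = 0  (should be 0).
Check: (v - proj_W(v)) · u_2 = 0  (should be 0).
Result: proj_W(v) = (-186/133, -120/133, -9/133).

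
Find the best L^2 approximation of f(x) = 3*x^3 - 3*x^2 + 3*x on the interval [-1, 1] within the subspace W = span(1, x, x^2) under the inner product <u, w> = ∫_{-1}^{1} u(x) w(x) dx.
g(x) = -3*x^2 + 24*x/5

The best approximation g ∈ W is the orthogonal projection of f onto W. Writing g = a_0 + a_1 x + a_2 x^2, the coefficients solve the normal equations G · a = b where
  G_{ij} = <φ_i, φ_j> and b_i = <f, φ_i>, with φ_0 = 1, φ_1 = x, φ_2 = x^2.
G =
  [2, 0, 2/3]
  [0, 2/3, 0]
  [2/3, 0, 2/5],
b = (-2, 16/5, -6/5).
Solving gives a_0 = 0, a_1 = 24/5, a_2 = -3, so
  g(x) = -3*x^2 + 24*x/5.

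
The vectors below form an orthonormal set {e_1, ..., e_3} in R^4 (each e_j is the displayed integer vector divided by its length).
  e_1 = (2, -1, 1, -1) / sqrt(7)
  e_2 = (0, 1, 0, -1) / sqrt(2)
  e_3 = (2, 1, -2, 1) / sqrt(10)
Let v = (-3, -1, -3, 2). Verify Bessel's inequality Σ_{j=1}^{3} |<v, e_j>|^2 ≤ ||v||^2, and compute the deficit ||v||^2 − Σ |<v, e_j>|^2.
Σ |<v, e_j>|^2 = 661/35; ||v||^2 = 23; deficit = 144/35

Write each e_j = u_j / sqrt(<u_j, u_j>) where u_j is the displayed integer vector. Then <v, e_j> = <v, u_j> / sqrt(<u_j, u_j>), so |<v, e_j>|^2 = <v, u_j>^2 / <u_j, u_j>.
Coefficients: <v, e_1> = -10/sqrt(7), <v, e_2> = -3/sqrt(2), <v, e_3> = 1/sqrt(10).
Square and sum: Σ |<v, e_j>|^2 = 661/35.
Compute ||v||^2 = v·v = 23.
Deficit = 23 − 661/35 = 144/35 ≥ 0, confirming Bessel's inequality. (The deficit equals ||v − Σ <v,e_j> e_j||^2, the squared distance from v to span{e_j}.)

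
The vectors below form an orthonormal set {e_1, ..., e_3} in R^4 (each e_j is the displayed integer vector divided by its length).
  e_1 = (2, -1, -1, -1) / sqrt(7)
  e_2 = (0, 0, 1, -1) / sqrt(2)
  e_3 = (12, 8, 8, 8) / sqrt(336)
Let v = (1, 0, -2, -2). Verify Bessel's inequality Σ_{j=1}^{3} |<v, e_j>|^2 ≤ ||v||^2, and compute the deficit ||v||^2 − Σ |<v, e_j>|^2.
Σ |<v, e_j>|^2 = 19/3; ||v||^2 = 9; deficit = 8/3

Write each e_j = u_j / sqrt(<u_j, u_j>) where u_j is the displayed integer vector. Then <v, e_j> = <v, u_j> / sqrt(<u_j, u_j>), so |<v, e_j>|^2 = <v, u_j>^2 / <u_j, u_j>.
Coefficients: <v, e_1> = 6/sqrt(7), <v, e_2> = 0/sqrt(2), <v, e_3> = -20/sqrt(336).
Square and sum: Σ |<v, e_j>|^2 = 19/3.
Compute ||v||^2 = v·v = 9.
Deficit = 9 − 19/3 = 8/3 ≥ 0, confirming Bessel's inequality. (The deficit equals ||v − Σ <v,e_j> e_j||^2, the squared distance from v to span{e_j}.)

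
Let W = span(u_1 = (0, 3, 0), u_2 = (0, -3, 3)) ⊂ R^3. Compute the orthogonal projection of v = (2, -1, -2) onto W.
proj_W(v) = (0, -1, -2)

Set up U = [u_1 | ... | u_2] ∈ R^(3×2). The projector onto W = col(U) is P = U (U^T U)^(-1) U^T.
Compute U^T U =
  [9, -9]
  [-9, 18],
and U^T v = (-3, -3).
Solve U^T U · c = U^T v for the coefficients: c = (-1, -2/3). The projection is proj_W(v) = U c.
Check: (v - proj_W(v)) · u_1 = 0  (should be 0).
Check: (v - proj_W(v)) · u_2 = 0  (should be 0).
Result: proj_W(v) = (0, -1, -2).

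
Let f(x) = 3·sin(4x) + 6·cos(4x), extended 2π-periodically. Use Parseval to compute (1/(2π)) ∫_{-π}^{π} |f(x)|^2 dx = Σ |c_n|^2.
Σ |c_n|^2 = 45/2

Expand |f|^2 and use orthogonality of {sin(nx), cos(mx)} on [-π, π]:
  ∫_{-π}^{π} sin(nx)^2 dx = π, ∫ cos(mx)^2 dx = π, and cross terms integrate to 0.
So ∫_{-π}^{π} f(x)^2 dx = 3^2 · π + 6^2 · π = (9 + 36)π.
Divide by 2π: (9 + 36)/2 = 45/2.
By Parseval, this equals Σ |c_n|^2.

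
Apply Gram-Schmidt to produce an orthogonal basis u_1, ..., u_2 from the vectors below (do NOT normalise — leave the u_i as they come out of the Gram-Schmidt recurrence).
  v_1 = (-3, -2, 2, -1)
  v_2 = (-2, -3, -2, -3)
Orthogonal basis:
  u_1 = (-3, -2, 2, -1)
  u_2 = (-1/6, -16/9, -29/9, -43/18)

Apply the Gram-Schmidt recurrence
  u_1 = v_1
  u_i = v_i − Σ_{j<i} ((v_i · u_j) / (u_j · u_j)) · u_j.

Step by step this gives:
  u_1 = (-3, -2, 2, -1)
  u_2 = (-1/6, -16/9, -29/9, -43/18)

Orthogonality check:
  u_2 · u_1 = 0 (should be 0)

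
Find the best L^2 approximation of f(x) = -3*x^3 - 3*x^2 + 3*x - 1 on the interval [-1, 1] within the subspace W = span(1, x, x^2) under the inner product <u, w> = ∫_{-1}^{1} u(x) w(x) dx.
g(x) = -3*x^2 + 6*x/5 - 1

The best approximation g ∈ W is the orthogonal projection of f onto W. Writing g = a_0 + a_1 x + a_2 x^2, the coefficients solve the normal equations G · a = b where
  G_{ij} = <φ_i, φ_j> and b_i = <f, φ_i>, with φ_0 = 1, φ_1 = x, φ_2 = x^2.
G =
  [2, 0, 2/3]
  [0, 2/3, 0]
  [2/3, 0, 2/5],
b = (-4, 4/5, -28/15).
Solving gives a_0 = -1, a_1 = 6/5, a_2 = -3, so
  g(x) = -3*x^2 + 6*x/5 - 1.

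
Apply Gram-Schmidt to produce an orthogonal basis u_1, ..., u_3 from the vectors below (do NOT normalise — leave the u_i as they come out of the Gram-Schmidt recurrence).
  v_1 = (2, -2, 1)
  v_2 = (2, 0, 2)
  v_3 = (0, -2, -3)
Orthogonal basis:
  u_1 = (2, -2, 1)
  u_2 = (2/3, 4/3, 4/3)
  u_3 = (8/9, 4/9, -8/9)

Apply the Gram-Schmidt recurrence
  u_1 = v_1
  u_i = v_i − Σ_{j<i} ((v_i · u_j) / (u_j · u_j)) · u_j.

Step by step this gives:
  u_1 = (2, -2, 1)
  u_2 = (2/3, 4/3, 4/3)
  u_3 = (8/9, 4/9, -8/9)

Orthogonality check:
  u_2 · u_1 = 0 (should be 0)
  u_3 · u_1 = 0 (should be 0)
  u_3 · u_2 = 0 (should be 0)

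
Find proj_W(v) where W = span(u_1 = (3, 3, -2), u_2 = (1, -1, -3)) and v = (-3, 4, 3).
proj_W(v) = (-145/206, 523/206, 438/103)

Set up U = [u_1 | ... | u_2] ∈ R^(3×2). The projector onto W = col(U) is P = U (U^T U)^(-1) U^T.
Compute U^T U =
  [22, 6]
  [6, 11],
and U^T v = (-3, -16).
Solve U^T U · c = U^T v for the coefficients: c = (63/206, -167/103). The projection is proj_W(v) = U c.
Check: (v - proj_W(v)) · u_1 = 0  (should be 0).
Check: (v - proj_W(v)) · u_2 = 0  (should be 0).
Result: proj_W(v) = (-145/206, 523/206, 438/103).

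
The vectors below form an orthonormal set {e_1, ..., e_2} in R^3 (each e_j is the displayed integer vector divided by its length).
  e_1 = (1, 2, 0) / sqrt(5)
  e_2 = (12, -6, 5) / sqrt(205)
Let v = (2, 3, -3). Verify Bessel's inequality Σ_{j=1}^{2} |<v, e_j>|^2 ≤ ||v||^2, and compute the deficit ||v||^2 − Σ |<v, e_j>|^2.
Σ |<v, e_j>|^2 = 541/41; ||v||^2 = 22; deficit = 361/41

Write each e_j = u_j / sqrt(<u_j, u_j>) where u_j is the displayed integer vector. Then <v, e_j> = <v, u_j> / sqrt(<u_j, u_j>), so |<v, e_j>|^2 = <v, u_j>^2 / <u_j, u_j>.
Coefficients: <v, e_1> = 8/sqrt(5), <v, e_2> = -9/sqrt(205).
Square and sum: Σ |<v, e_j>|^2 = 541/41.
Compute ||v||^2 = v·v = 22.
Deficit = 22 − 541/41 = 361/41 ≥ 0, confirming Bessel's inequality. (The deficit equals ||v − Σ <v,e_j> e_j||^2, the squared distance from v to span{e_j}.)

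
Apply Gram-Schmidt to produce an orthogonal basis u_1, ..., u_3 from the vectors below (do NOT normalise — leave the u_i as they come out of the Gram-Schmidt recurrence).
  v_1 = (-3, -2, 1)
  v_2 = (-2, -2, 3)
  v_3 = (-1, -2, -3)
Orthogonal basis:
  u_1 = (-3, -2, 1)
  u_2 = (11/14, -1/7, 29/14)
  u_3 = (64/69, -112/69, -32/69)

Apply the Gram-Schmidt recurrence
  u_1 = v_1
  u_i = v_i − Σ_{j<i} ((v_i · u_j) / (u_j · u_j)) · u_j.

Step by step this gives:
  u_1 = (-3, -2, 1)
  u_2 = (11/14, -1/7, 29/14)
  u_3 = (64/69, -112/69, -32/69)

Orthogonality check:
  u_2 · u_1 = 0 (should be 0)
  u_3 · u_1 = 0 (should be 0)
  u_3 · u_2 = 0 (should be 0)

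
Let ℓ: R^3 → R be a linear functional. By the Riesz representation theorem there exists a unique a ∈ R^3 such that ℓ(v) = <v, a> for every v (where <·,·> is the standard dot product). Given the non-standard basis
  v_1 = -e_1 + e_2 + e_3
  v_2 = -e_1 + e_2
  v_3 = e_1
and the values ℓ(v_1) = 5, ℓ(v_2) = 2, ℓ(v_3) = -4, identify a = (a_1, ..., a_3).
a = (-4, -2, 3)

Write a = (a_1, ..., a_3) in the standard basis. For each basis vector v_i, ℓ(v_i) = <v_i, a> is a linear equation in the a_j's. Collect the n equations into a matrix system V a = ℓ, where row i of V is v_i (expressed in the standard basis). Since V is invertible (lower-triangular with 1s on the diagonal, up to permutation), solve by back-substitution:
  V =
[[-1, 1, 1],
 [-1, 1, 0],
 [1, 0, 0]]
  V a = (5, 2, -4)
Solving gives a = (-4, -2, 3).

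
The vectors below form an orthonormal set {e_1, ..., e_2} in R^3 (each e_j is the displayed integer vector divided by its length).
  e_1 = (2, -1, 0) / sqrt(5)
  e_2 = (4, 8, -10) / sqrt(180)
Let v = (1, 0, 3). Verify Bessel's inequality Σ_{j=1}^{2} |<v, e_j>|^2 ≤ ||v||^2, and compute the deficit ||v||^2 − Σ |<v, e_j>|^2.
Σ |<v, e_j>|^2 = 41/9; ||v||^2 = 10; deficit = 49/9

Write each e_j = u_j / sqrt(<u_j, u_j>) where u_j is the displayed integer vector. Then <v, e_j> = <v, u_j> / sqrt(<u_j, u_j>), so |<v, e_j>|^2 = <v, u_j>^2 / <u_j, u_j>.
Coefficients: <v, e_1> = 2/sqrt(5), <v, e_2> = -26/sqrt(180).
Square and sum: Σ |<v, e_j>|^2 = 41/9.
Compute ||v||^2 = v·v = 10.
Deficit = 10 − 41/9 = 49/9 ≥ 0, confirming Bessel's inequality. (The deficit equals ||v − Σ <v,e_j> e_j||^2, the squared distance from v to span{e_j}.)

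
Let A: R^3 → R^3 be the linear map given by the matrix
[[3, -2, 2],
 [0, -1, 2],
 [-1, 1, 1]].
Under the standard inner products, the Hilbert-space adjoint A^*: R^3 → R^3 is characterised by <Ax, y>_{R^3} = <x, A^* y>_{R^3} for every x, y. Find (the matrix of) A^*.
A^* = A^T =
[[3, 0, -1],
 [-2, -1, 1],
 [2, 2, 1]]

For real matrices with standard dot products, the defining identity <Ax, y> = <x, A^* y> gives (Ax)^T y = x^T (A^*) y, i.e. x^T A^T y = x^T (A^*) y. Since this holds for all x, y, we must have A^* = A^T. Therefore
A^* =
[[3, 0, -1],
 [-2, -1, 1],
 [2, 2, 1]].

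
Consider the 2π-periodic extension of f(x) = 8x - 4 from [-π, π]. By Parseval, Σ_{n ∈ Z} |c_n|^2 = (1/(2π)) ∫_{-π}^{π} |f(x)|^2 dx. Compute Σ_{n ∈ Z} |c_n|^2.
Σ |c_n|^2 = 64π^2/3 + 16

Expand and integrate term by term over [-π, π]:
  ∫ (8x)^2 dx = 64·(2π^3/3); ∫ 2·8·(-4)·x dx = 0 (odd integrand); ∫ (-4)^2 dx = 16·2π.
So (1/(2π)) ∫_{-π}^{π} (8x - 4)^2 dx = 64π^2/3 + 16 = 64π^2/3 + 16.
Parseval ⇒ Σ |c_n|^2 = 64π^2/3 + 16.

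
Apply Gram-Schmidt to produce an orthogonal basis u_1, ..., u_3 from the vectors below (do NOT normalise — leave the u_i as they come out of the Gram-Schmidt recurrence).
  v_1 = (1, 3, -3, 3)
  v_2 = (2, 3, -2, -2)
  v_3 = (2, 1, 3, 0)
Orthogonal basis:
  u_1 = (1, 3, -3, 3)
  u_2 = (45/28, 51/28, -23/28, -89/28)
  u_3 = (885/467, 536/467, 1260/467, 429/467)

Apply the Gram-Schmidt recurrence
  u_1 = v_1
  u_i = v_i − Σ_{j<i} ((v_i · u_j) / (u_j · u_j)) · u_j.

Step by step this gives:
  u_1 = (1, 3, -3, 3)
  u_2 = (45/28, 51/28, -23/28, -89/28)
  u_3 = (885/467, 536/467, 1260/467, 429/467)

Orthogonality check:
  u_2 · u_1 = 0 (should be 0)
  u_3 · u_1 = 0 (should be 0)
  u_3 · u_2 = 0 (should be 0)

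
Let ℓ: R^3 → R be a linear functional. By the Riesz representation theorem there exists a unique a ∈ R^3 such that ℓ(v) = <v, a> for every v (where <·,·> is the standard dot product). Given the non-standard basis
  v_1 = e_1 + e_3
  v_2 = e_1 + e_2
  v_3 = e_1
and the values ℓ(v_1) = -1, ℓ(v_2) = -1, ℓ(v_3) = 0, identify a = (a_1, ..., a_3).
a = (0, -1, -1)

Write a = (a_1, ..., a_3) in the standard basis. For each basis vector v_i, ℓ(v_i) = <v_i, a> is a linear equation in the a_j's. Collect the n equations into a matrix system V a = ℓ, where row i of V is v_i (expressed in the standard basis). Since V is invertible (lower-triangular with 1s on the diagonal, up to permutation), solve by back-substitution:
  V =
[[1, 0, 1],
 [1, 1, 0],
 [1, 0, 0]]
  V a = (-1, -1, 0)
Solving gives a = (0, -1, -1).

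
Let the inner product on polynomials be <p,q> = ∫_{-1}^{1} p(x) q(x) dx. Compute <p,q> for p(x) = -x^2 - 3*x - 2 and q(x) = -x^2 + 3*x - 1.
<p,q> = 2/5

Expand the product: p(x)·q(x) = x^4 - 6*x^2 - 3*x + 2.
∫_{-1}^{1} of each monomial x^k gives [2/(k+1) if k even, 0 if k odd]. Integrating term-by-term (or equivalently evaluating the antiderivative F(x) = x^5/5 - 2*x^3 - 3*x^2/2 + 2*x at the endpoints):
  F(1) − F(−1) = -13/10 − (-17/10) = 2/5.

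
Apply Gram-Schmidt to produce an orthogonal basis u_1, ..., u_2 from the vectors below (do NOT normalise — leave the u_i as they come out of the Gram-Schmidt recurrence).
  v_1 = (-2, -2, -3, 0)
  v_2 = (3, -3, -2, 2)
Orthogonal basis:
  u_1 = (-2, -2, -3, 0)
  u_2 = (63/17, -39/17, -16/17, 2)

Apply the Gram-Schmidt recurrence
  u_1 = v_1
  u_i = v_i − Σ_{j<i} ((v_i · u_j) / (u_j · u_j)) · u_j.

Step by step this gives:
  u_1 = (-2, -2, -3, 0)
  u_2 = (63/17, -39/17, -16/17, 2)

Orthogonality check:
  u_2 · u_1 = 0 (should be 0)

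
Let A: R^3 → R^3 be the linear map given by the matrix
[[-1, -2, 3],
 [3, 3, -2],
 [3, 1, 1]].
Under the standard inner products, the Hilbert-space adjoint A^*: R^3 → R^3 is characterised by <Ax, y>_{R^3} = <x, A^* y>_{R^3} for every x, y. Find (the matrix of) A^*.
A^* = A^T =
[[-1, 3, 3],
 [-2, 3, 1],
 [3, -2, 1]]

For real matrices with standard dot products, the defining identity <Ax, y> = <x, A^* y> gives (Ax)^T y = x^T (A^*) y, i.e. x^T A^T y = x^T (A^*) y. Since this holds for all x, y, we must have A^* = A^T. Therefore
A^* =
[[-1, 3, 3],
 [-2, 3, 1],
 [3, -2, 1]].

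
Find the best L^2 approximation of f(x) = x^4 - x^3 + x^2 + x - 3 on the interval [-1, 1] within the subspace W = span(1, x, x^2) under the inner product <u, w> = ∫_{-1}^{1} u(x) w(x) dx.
g(x) = 13*x^2/7 + 2*x/5 - 108/35

The best approximation g ∈ W is the orthogonal projection of f onto W. Writing g = a_0 + a_1 x + a_2 x^2, the coefficients solve the normal equations G · a = b where
  G_{ij} = <φ_i, φ_j> and b_i = <f, φ_i>, with φ_0 = 1, φ_1 = x, φ_2 = x^2.
G =
  [2, 0, 2/3]
  [0, 2/3, 0]
  [2/3, 0, 2/5],
b = (-74/15, 4/15, -46/35).
Solving gives a_0 = -108/35, a_1 = 2/5, a_2 = 13/7, so
  g(x) = 13*x^2/7 + 2*x/5 - 108/35.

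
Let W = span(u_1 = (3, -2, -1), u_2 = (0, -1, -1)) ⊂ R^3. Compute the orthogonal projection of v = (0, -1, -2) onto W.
proj_W(v) = (-3/19, -28/19, -29/19)

Set up U = [u_1 | ... | u_2] ∈ R^(3×2). The projector onto W = col(U) is P = U (U^T U)^(-1) U^T.
Compute U^T U =
  [14, 3]
  [3, 2],
and U^T v = (4, 3).
Solve U^T U · c = U^T v for the coefficients: c = (-1/19, 30/19). The projection is proj_W(v) = U c.
Check: (v - proj_W(v)) · u_1 = 0  (should be 0).
Check: (v - proj_W(v)) · u_2 = 0  (should be 0).
Result: proj_W(v) = (-3/19, -28/19, -29/19).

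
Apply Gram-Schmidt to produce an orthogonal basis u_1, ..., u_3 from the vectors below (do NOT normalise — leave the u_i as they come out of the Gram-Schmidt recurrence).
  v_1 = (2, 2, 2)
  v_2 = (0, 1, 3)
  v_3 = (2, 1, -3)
Orthogonal basis:
  u_1 = (2, 2, 2)
  u_2 = (-4/3, -1/3, 5/3)
  u_3 = (-2/7, 3/7, -1/7)

Apply the Gram-Schmidt recurrence
  u_1 = v_1
  u_i = v_i − Σ_{j<i} ((v_i · u_j) / (u_j · u_j)) · u_j.

Step by step this gives:
  u_1 = (2, 2, 2)
  u_2 = (-4/3, -1/3, 5/3)
  u_3 = (-2/7, 3/7, -1/7)

Orthogonality check:
  u_2 · u_1 = 0 (should be 0)
  u_3 · u_1 = 0 (should be 0)
  u_3 · u_2 = 0 (should be 0)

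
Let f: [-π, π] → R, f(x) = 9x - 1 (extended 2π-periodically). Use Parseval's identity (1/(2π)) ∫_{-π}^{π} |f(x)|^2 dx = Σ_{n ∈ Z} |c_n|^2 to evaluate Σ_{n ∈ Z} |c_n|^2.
Σ |c_n|^2 = 27π^2 + 1

Expand and integrate term by term over [-π, π]:
  ∫ (9x)^2 dx = 81·(2π^3/3); ∫ 2·9·(-1)·x dx = 0 (odd integrand); ∫ (-1)^2 dx = 1·2π.
So (1/(2π)) ∫_{-π}^{π} (9x - 1)^2 dx = 81π^2/3 + 1 = 27π^2 + 1.
Parseval ⇒ Σ |c_n|^2 = 27π^2 + 1.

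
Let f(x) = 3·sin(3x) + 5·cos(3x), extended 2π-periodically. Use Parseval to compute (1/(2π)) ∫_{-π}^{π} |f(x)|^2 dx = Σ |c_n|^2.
Σ |c_n|^2 = 17

Expand |f|^2 and use orthogonality of {sin(nx), cos(mx)} on [-π, π]:
  ∫_{-π}^{π} sin(nx)^2 dx = π, ∫ cos(mx)^2 dx = π, and cross terms integrate to 0.
So ∫_{-π}^{π} f(x)^2 dx = 3^2 · π + 5^2 · π = (9 + 25)π.
Divide by 2π: (9 + 25)/2 = 17.
By Parseval, this equals Σ |c_n|^2.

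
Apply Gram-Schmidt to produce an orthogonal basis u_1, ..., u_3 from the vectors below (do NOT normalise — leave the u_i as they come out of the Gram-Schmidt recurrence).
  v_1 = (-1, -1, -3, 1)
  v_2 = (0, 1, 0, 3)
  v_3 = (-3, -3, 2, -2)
Orthogonal basis:
  u_1 = (-1, -1, -3, 1)
  u_2 = (1/6, 7/6, 1/2, 17/6)
  u_3 = (-175/58, -123/58, 113/58, 41/58)

Apply the Gram-Schmidt recurrence
  u_1 = v_1
  u_i = v_i − Σ_{j<i} ((v_i · u_j) / (u_j · u_j)) · u_j.

Step by step this gives:
  u_1 = (-1, -1, -3, 1)
  u_2 = (1/6, 7/6, 1/2, 17/6)
  u_3 = (-175/58, -123/58, 113/58, 41/58)

Orthogonality check:
  u_2 · u_1 = 0 (should be 0)
  u_3 · u_1 = 0 (should be 0)
  u_3 · u_2 = 0 (should be 0)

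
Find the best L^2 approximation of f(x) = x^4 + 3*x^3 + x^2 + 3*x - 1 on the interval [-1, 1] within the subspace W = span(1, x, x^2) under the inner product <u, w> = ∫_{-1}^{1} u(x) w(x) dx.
g(x) = 13*x^2/7 + 24*x/5 - 38/35

The best approximation g ∈ W is the orthogonal projection of f onto W. Writing g = a_0 + a_1 x + a_2 x^2, the coefficients solve the normal equations G · a = b where
  G_{ij} = <φ_i, φ_j> and b_i = <f, φ_i>, with φ_0 = 1, φ_1 = x, φ_2 = x^2.
G =
  [2, 0, 2/3]
  [0, 2/3, 0]
  [2/3, 0, 2/5],
b = (-14/15, 16/5, 2/105).
Solving gives a_0 = -38/35, a_1 = 24/5, a_2 = 13/7, so
  g(x) = 13*x^2/7 + 24*x/5 - 38/35.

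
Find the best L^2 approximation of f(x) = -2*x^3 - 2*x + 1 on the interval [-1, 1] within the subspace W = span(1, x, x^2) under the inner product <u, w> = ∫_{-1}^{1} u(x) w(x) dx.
g(x) = 1 - 16*x/5

The best approximation g ∈ W is the orthogonal projection of f onto W. Writing g = a_0 + a_1 x + a_2 x^2, the coefficients solve the normal equations G · a = b where
  G_{ij} = <φ_i, φ_j> and b_i = <f, φ_i>, with φ_0 = 1, φ_1 = x, φ_2 = x^2.
G =
  [2, 0, 2/3]
  [0, 2/3, 0]
  [2/3, 0, 2/5],
b = (2, -32/15, 2/3).
Solving gives a_0 = 1, a_1 = -16/5, a_2 = 0, so
  g(x) = 1 - 16*x/5.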